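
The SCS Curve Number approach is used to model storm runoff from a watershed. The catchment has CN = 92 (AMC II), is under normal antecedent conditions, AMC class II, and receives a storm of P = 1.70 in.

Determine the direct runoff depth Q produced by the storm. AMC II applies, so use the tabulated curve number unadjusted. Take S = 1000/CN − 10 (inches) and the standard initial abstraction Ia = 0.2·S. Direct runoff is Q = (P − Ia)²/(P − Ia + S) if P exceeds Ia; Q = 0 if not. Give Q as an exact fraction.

Q = 123201/126730 in ≈ 0.972 in

AMC II — tabulated CN = 92 applies directly.
Retention S: 1000/CN − 10 with CN=92.000 → S = 20/23 ≈ 0.870 in
Ia = 0.2S: 0.2·0.870 = 0.174 in (exactly 4/23)
Excess rainfall: 1.700 − 0.174 = 1.526 in; P > Ia so Q > 0
Q = (351/230)²/((351/230) + 20/23) = (123201/52900)/(551/230) = 123201/126730 in ≈ 0.972 in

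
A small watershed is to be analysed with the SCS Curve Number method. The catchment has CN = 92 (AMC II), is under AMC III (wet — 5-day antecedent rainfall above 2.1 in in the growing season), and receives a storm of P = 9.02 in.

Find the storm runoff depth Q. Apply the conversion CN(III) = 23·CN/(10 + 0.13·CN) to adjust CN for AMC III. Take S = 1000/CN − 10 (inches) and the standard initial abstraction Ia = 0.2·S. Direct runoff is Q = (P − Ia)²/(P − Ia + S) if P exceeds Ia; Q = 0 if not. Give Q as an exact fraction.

Wet (AMC III): CN(III) = 23·92/(10 + 0.13·92) = 2116/(549/25) = 52900/549 ≈ 96.357
Max retention: S = 1000/(52900/549) − 10 = 200/529 in (≈ 0.378 in)
Ia = 0.2S: 0.2·0.378 = 0.076 in (exactly 40/529)
Since P=9.020 > Ia=0.076: effective rainfall P−Ia = 236579/26450 in
Q = (236579/26450)²/((236579/26450) + 200/529) = (55969623241/699602500)/(246579/26450) = 55969623241/6522014550 in ≈ 8.582 in

Q = 55969623241/6522014550 in ≈ 8.582 in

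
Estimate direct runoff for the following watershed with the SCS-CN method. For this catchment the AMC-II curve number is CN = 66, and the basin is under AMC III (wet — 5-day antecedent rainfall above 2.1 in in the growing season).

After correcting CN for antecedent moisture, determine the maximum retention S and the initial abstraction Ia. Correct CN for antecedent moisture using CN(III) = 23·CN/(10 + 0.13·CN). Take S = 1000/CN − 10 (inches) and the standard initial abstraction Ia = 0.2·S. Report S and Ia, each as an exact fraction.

S = 1700/759 in ≈ 2.240 in; Ia = 340/759 in ≈ 0.448 in

Adjust CN=66 to AMC III: 23·66/(10 + 0.13·66) → 1518 ÷ (929/50) = 75900/929 ≈ 81.701
Max retention: S = 1000/(75900/929) − 10 = 1700/759 in (≈ 2.240 in)
Ia = 0.2S: 0.2·2.240 = 0.448 in (exactly 340/759)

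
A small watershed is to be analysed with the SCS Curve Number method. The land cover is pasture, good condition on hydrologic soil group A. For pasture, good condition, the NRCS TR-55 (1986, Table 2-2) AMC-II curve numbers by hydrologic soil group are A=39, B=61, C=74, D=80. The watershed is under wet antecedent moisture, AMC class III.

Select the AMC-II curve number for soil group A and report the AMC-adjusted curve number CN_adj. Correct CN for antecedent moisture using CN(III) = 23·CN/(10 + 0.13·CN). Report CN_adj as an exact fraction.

NRCS table: pasture, good condition, soil group A → CN(II) = 39
Adjust CN=39 to AMC III: 23·39/(10 + 0.13·39) → 897 ÷ (1507/100) = 89700/1507 ≈ 59.522

CN_adj = 89700/1507 ≈ 59.522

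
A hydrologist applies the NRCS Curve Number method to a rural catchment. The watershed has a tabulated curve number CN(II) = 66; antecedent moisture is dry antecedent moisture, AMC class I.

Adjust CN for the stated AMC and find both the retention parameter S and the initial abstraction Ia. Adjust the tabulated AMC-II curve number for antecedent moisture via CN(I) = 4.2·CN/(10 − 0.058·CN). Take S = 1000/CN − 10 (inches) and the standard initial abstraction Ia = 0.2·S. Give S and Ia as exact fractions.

S = 8500/693 in ≈ 12.266 in; Ia = 1700/693 in ≈ 2.453 in

Adjust CN=66 to AMC I: 4.2·66/(10 − 0.058·66) → (1386/5) ÷ (1543/250) = 69300/1543 ≈ 44.913
Retention S: 1000/CN − 10 with CN=44.913 → S = 8500/693 ≈ 12.266 in
Initial abstraction Ia = S/5 = (8500/693)/5 = 1700/693 ≈ 2.453 in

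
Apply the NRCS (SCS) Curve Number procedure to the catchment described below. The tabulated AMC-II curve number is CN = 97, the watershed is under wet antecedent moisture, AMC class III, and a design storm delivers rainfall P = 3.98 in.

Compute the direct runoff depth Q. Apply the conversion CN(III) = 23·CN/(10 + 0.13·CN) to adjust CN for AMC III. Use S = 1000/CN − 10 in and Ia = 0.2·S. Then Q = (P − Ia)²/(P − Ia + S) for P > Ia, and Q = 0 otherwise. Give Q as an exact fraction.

Q = 194453658961/50863341950 in ≈ 3.823 in

Wet (AMC III): CN(III) = 23·97/(10 + 0.13·97) = 2231/(2261/100) = 223100/2261 ≈ 98.673
Max retention: S = 1000/(223100/2261) − 10 = 300/2231 in (≈ 0.134 in)
Ia = 0.2·(300/2231) = 60/2231 in ≈ 0.027 in
P − Ia = 3.980 − 0.027 = 440969/111550 ≈ 3.953 in (> 0, runoff occurs)
Runoff Q = (P−Ia)²/(P−Ia+S) = (3.953)²/(3.953+0.134) = 194453658961/50863341950 ≈ 3.823 in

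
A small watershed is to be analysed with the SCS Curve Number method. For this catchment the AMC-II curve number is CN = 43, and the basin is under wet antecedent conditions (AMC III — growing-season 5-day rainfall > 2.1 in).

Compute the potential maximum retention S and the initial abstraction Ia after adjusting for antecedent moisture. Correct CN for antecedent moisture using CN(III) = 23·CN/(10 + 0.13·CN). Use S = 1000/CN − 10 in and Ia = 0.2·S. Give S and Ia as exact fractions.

S = 5700/989 in ≈ 5.763 in; Ia = 1140/989 in ≈ 1.153 in

Adjust CN=43 to AMC III: 23·43/(10 + 0.13·43) → 989 ÷ (1559/100) = 98900/1559 ≈ 63.438
Max retention: S = 1000/(98900/1559) − 10 = 5700/989 in (≈ 5.763 in)
Ia = 0.2·(5700/989) = 1140/989 in ≈ 1.153 in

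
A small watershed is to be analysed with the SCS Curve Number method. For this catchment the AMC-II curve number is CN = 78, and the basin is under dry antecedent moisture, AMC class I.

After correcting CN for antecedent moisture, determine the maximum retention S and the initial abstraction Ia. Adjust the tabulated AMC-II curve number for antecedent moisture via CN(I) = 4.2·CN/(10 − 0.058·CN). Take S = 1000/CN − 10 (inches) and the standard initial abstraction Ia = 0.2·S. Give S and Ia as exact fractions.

Dry (AMC I): CN(I) = 4.2·78/(10 − 0.058·78) = (1638/5)/(1369/250) = 81900/1369 ≈ 59.825
Max retention: S = 1000/(81900/1369) − 10 = 5500/819 in (≈ 6.716 in)
Ia = 0.2·(5500/819) = 1100/819 in ≈ 1.343 in

S = 5500/819 in ≈ 6.716 in; Ia = 1100/819 in ≈ 1.343 in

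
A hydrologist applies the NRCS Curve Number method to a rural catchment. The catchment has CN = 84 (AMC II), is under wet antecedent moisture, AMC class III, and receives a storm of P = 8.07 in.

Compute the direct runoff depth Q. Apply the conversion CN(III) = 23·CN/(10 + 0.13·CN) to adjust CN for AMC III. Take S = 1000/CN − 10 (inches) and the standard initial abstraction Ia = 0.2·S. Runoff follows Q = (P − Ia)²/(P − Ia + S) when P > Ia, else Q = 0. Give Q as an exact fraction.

CN(III) from CN(II)=84: (23·84)/(10 + 0.13·84) = 48300/523 ≈ 92.352
Retention S: 1000/CN − 10 with CN=92.352 → S = 400/483 ≈ 0.828 in
Ia = 0.2·(400/483) = 80/483 in ≈ 0.166 in
P − Ia = 8.070 − 0.166 = 381781/48300 ≈ 7.904 in (> 0, runoff occurs)
Q: (381781/48300)² ÷ (421781/48300) = 145756731961/20372022300 in (≈ 7.155 in)

Q = 145756731961/20372022300 in ≈ 7.155 in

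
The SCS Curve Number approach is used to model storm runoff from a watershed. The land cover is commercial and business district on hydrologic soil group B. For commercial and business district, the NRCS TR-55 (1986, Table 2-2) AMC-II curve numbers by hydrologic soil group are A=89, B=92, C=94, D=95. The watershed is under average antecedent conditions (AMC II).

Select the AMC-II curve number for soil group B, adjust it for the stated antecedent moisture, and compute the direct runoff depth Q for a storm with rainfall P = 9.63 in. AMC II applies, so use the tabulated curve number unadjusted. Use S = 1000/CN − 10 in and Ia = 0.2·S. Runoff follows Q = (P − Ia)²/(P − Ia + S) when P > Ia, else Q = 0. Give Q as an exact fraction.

NRCS table: commercial and business district, soil group B → CN(II) = 92
Average conditions: CN = 92 (no AMC adjustment).
Retention S: 1000/CN − 10 with CN=92.000 → S = 20/23 ≈ 0.870 in
Ia = 0.2S: 0.2·0.870 = 0.174 in (exactly 4/23)
Excess rainfall: 9.630 − 0.174 = 9.456 in; P > Ia so Q > 0
Q: (21749/2300)² ÷ (23749/2300) = 473019001/54622700 in (≈ 8.660 in)

Q = 473019001/54622700 in ≈ 8.660 in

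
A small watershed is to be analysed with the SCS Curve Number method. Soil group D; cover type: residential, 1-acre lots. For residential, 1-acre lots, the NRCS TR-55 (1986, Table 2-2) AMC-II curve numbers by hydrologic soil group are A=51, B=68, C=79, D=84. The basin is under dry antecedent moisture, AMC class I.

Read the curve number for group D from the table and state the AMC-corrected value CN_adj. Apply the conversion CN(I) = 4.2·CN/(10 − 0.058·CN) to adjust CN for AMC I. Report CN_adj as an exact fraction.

CN_adj = 44100/641 ≈ 68.799

NRCS table: residential, 1-acre lots, soil group D → CN(II) = 84
Dry (AMC I): CN(I) = 4.2·84/(10 − 0.058·84) = (1764/5)/(641/125) = 44100/641 ≈ 68.799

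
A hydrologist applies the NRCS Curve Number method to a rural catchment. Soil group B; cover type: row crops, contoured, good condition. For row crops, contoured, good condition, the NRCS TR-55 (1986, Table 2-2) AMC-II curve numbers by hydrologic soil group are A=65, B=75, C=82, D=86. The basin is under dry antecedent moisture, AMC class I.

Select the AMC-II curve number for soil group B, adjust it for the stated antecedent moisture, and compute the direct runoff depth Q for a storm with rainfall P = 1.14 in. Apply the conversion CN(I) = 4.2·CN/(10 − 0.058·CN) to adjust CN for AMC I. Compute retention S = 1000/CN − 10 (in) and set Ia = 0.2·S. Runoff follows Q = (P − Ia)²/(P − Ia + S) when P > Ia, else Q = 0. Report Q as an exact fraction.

Q = 0 in ≈ 0.000 in

NRCS table: row crops, contoured, good condition, soil group B → CN(II) = 75
Adjust CN=75 to AMC I: 4.2·75/(10 − 0.058·75) → 315 ÷ (113/20) = 6300/113 ≈ 55.752
Max retention: S = 1000/(6300/113) − 10 = 500/63 in (≈ 7.937 in)
Initial abstraction Ia = S/5 = (500/63)/5 = 100/63 ≈ 1.587 in
P = 1.140 ≤ Ia = 1.587 in: entire storm abstracted, Q = 0.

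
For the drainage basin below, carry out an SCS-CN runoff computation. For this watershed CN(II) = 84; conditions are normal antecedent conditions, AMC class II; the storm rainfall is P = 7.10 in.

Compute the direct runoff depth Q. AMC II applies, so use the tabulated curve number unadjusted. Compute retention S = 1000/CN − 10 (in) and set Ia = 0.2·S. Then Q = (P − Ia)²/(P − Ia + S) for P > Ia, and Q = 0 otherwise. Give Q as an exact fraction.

Average conditions: CN = 84 (no AMC adjustment).
Max retention: S = 1000/84 − 10 = 40/21 in (≈ 1.905 in)
Ia = 0.2S: 0.2·1.905 = 0.381 in (exactly 8/21)
Since P=7.100 > Ia=0.381: effective rainfall P−Ia = 1411/210 in
Q = (1411/210)²/((1411/210) + 40/21) = (1990921/44100)/(1811/210) = 1990921/380310 in ≈ 5.235 in

Q = 1990921/380310 in ≈ 5.235 in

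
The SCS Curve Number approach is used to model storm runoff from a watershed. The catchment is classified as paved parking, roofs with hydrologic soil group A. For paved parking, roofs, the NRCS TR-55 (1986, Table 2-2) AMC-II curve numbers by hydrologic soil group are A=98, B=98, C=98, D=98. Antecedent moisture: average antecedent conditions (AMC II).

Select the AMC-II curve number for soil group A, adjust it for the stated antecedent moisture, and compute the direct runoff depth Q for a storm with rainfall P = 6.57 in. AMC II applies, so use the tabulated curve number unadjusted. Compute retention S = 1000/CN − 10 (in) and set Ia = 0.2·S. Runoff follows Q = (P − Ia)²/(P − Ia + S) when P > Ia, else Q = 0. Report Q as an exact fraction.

Q = 1023552049/161665700 in ≈ 6.331 in

NRCS table: paved parking, roofs, soil group A → CN(II) = 98
AMC II — tabulated CN = 98 applies directly.
S = 1000/98 − 10 = 10/49 in ≈ 0.204 in
Initial abstraction Ia = S/5 = (10/49)/5 = 2/49 ≈ 0.041 in
P − Ia = 6.570 − 0.041 = 31993/4900 ≈ 6.529 in (> 0, runoff occurs)
Q = (31993/4900)²/((31993/4900) + 10/49) = (1023552049/24010000)/(32993/4900) = 1023552049/161665700 in ≈ 6.331 in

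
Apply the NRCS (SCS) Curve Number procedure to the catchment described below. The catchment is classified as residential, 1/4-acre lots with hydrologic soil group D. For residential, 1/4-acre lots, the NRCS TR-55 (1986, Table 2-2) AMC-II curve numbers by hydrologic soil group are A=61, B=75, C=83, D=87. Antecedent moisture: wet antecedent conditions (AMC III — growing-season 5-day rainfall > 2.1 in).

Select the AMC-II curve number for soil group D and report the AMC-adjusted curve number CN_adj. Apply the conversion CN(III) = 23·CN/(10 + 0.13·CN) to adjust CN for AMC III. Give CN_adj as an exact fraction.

NRCS table: residential, 1/4-acre lots, soil group D → CN(II) = 87
CN(III) from CN(II)=87: (23·87)/(10 + 0.13·87) = 200100/2131 ≈ 93.900

CN_adj = 200100/2131 ≈ 93.900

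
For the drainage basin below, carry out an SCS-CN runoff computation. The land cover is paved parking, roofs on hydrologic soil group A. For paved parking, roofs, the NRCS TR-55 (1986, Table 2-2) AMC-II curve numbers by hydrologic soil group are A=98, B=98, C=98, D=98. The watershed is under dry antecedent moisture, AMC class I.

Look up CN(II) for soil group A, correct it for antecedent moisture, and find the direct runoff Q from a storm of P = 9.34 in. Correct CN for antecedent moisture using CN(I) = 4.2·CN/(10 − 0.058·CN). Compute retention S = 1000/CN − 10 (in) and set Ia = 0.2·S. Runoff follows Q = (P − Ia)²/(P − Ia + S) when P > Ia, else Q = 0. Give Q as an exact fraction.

NRCS table: paved parking, roofs, soil group A → CN(II) = 98
Adjust CN=98 to AMC I: 4.2·98/(10 − 0.058·98) → (2058/5) ÷ (1079/250) = 102900/1079 ≈ 95.366
Max retention: S = 1000/(102900/1079) − 10 = 500/1029 in (≈ 0.486 in)
Ia = 0.2·(500/1029) = 100/1029 in ≈ 0.097 in
Excess rainfall: 9.340 − 0.097 = 9.243 in; P > Ia so Q > 0
Q: (475543/51450)² ÷ (500543/51450) = 226141144849/25752937350 in (≈ 8.781 in)

Q = 226141144849/25752937350 in ≈ 8.781 in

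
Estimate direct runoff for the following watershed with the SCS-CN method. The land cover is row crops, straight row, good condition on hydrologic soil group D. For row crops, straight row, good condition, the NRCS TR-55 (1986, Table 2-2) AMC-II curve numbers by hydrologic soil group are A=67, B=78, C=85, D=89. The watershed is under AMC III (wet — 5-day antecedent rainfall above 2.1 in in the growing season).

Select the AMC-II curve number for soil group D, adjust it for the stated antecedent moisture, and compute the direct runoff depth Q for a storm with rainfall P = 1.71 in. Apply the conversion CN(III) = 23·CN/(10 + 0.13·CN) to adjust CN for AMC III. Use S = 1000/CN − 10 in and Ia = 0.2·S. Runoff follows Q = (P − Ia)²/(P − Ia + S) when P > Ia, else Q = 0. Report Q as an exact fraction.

NRCS table: row crops, straight row, good condition, soil group D → CN(II) = 89
CN(III) from CN(II)=89: (23·89)/(10 + 0.13·89) = 204700/2157 ≈ 94.900
Max retention: S = 1000/(204700/2157) − 10 = 1100/2047 in (≈ 0.537 in)
Ia = 0.2·(1100/2047) = 220/2047 in ≈ 0.107 in
P − Ia = 1.710 − 0.107 = 328037/204700 ≈ 1.603 in (> 0, runoff occurs)
Q: (328037/204700)² ÷ (438037/204700) = 107608273369/89666173900 in (≈ 1.200 in)

Q = 107608273369/89666173900 in ≈ 1.200 in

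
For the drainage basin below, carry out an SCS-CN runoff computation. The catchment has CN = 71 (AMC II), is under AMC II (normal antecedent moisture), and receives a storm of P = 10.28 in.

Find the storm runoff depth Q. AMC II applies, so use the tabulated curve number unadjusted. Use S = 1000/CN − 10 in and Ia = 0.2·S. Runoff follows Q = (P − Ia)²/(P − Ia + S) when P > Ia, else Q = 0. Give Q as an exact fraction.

Average conditions: CN = 71 (no AMC adjustment).
Max retention: S = 1000/71 − 10 = 290/71 in (≈ 4.085 in)
Ia = 0.2S: 0.2·4.085 = 0.817 in (exactly 58/71)
Excess rainfall: 10.280 − 0.817 = 9.463 in; P > Ia so Q > 0
Q = (16797/1775)²/((16797/1775) + 290/71) = (282139209/3150625)/(24047/1775) = 282139209/42683425 in ≈ 6.610 in

Q = 282139209/42683425 in ≈ 6.610 in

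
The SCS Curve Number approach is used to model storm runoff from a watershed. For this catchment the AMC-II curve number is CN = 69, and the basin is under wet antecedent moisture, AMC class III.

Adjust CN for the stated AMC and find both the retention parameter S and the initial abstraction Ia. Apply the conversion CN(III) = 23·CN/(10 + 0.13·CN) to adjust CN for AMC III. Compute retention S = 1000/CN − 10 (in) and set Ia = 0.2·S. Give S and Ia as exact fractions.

CN(III) from CN(II)=69: (23·69)/(10 + 0.13·69) = 158700/1897 ≈ 83.658
Max retention: S = 1000/(158700/1897) − 10 = 3100/1587 in (≈ 1.953 in)
Ia = 0.2S: 0.2·1.953 = 0.391 in (exactly 620/1587)

S = 3100/1587 in ≈ 1.953 in; Ia = 620/1587 in ≈ 0.391 in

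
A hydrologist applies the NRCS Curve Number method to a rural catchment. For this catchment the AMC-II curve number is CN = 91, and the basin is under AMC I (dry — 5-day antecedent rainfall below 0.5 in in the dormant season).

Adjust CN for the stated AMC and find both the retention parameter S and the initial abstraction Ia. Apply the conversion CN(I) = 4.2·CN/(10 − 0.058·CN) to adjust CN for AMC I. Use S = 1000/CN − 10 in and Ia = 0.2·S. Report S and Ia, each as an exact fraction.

S = 1500/637 in ≈ 2.355 in; Ia = 300/637 in ≈ 0.471 in

CN(I) from CN(II)=91: (4.2·91)/(10 − 0.058·91) = 63700/787 ≈ 80.940
Retention S: 1000/CN − 10 with CN=80.940 → S = 1500/637 ≈ 2.355 in
Initial abstraction Ia = S/5 = (1500/637)/5 = 300/637 ≈ 0.471 in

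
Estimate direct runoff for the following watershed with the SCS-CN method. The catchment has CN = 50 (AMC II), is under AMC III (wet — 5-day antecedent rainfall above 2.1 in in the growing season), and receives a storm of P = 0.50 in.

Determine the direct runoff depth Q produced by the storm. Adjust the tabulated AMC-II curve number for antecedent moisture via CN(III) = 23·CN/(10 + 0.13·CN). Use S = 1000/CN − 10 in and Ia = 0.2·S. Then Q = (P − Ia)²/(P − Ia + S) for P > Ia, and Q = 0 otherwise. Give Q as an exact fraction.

Q = 0 in ≈ 0.000 in

Adjust CN=50 to AMC III: 23·50/(10 + 0.13·50) → 1150 ÷ (33/2) = 2300/33 ≈ 69.697
Max retention: S = 1000/(2300/33) − 10 = 100/23 in (≈ 4.348 in)
Ia = 0.2·(100/23) = 20/23 in ≈ 0.870 in
P = 0.500 ≤ Ia = 0.870 in: entire storm abstracted, Q = 0.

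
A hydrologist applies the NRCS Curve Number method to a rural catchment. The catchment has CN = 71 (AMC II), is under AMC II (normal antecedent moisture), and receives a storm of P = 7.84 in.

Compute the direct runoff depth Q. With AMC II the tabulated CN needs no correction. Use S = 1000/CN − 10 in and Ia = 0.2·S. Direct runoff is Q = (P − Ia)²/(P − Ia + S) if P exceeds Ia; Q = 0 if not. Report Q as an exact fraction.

CN(II) = 71; AMC II needs no correction.
Max retention: S = 1000/71 − 10 = 290/71 in (≈ 4.085 in)
Ia = 0.2·(290/71) = 58/71 in ≈ 0.817 in
Since P=7.840 > Ia=0.817: effective rainfall P−Ia = 12466/1775 in
Runoff Q = (P−Ia)²/(P−Ia+S) = (7.023)²/(7.023+4.085) = 38850289/8748975 ≈ 4.441 in

Q = 38850289/8748975 in ≈ 4.441 in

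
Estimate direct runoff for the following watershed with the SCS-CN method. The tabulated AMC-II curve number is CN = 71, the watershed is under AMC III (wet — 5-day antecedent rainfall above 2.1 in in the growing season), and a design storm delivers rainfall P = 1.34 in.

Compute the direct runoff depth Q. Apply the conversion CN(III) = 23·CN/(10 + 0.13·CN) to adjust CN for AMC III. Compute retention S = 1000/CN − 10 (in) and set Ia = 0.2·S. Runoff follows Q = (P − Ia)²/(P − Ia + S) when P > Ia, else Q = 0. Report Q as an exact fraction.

Wet (AMC III): CN(III) = 23·71/(10 + 0.13·71) = 1633/(1923/100) = 163300/1923 ≈ 84.919
Retention S: 1000/CN − 10 with CN=84.919 → S = 2900/1633 ≈ 1.776 in
Ia = 0.2·(2900/1633) = 580/1633 in ≈ 0.355 in
Since P=1.340 > Ia=0.355: effective rainfall P−Ia = 80411/81650 in
Q: (80411/81650)² ÷ (225411/81650) = 6465928921/18404808150 in (≈ 0.351 in)

Q = 6465928921/18404808150 in ≈ 0.351 in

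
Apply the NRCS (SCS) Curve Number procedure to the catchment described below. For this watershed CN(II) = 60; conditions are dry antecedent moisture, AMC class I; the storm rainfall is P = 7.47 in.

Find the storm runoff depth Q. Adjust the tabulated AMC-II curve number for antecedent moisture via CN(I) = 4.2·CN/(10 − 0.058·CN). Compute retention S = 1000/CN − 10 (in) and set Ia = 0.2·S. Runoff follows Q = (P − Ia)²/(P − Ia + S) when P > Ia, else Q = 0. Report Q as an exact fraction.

Adjust CN=60 to AMC I: 4.2·60/(10 − 0.058·60) → 252 ÷ (163/25) = 6300/163 ≈ 38.650
Retention S: 1000/CN − 10 with CN=38.650 → S = 1000/63 ≈ 15.873 in
Initial abstraction Ia = S/5 = (1000/63)/5 = 200/63 ≈ 3.175 in
Excess rainfall: 7.470 − 3.175 = 4.295 in; P > Ia so Q > 0
Runoff Q = (P−Ia)²/(P−Ia+S) = (4.295)²/(4.295+15.873) = 732297721/800484300 ≈ 0.915 in

Q = 732297721/800484300 in ≈ 0.915 in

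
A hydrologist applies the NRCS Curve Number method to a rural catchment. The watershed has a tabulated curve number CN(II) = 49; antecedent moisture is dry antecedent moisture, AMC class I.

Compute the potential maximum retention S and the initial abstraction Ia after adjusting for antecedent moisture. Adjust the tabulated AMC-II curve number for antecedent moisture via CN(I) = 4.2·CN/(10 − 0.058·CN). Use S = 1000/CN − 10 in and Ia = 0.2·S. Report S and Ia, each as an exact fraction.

S = 8500/343 in ≈ 24.781 in; Ia = 1700/343 in ≈ 4.956 in

Dry (AMC I): CN(I) = 4.2·49/(10 − 0.058·49) = (1029/5)/(3579/500) = 34300/1193 ≈ 28.751
S = 1000/(34300/1193) − 10 = 8500/343 in ≈ 24.781 in
Initial abstraction Ia = S/5 = (8500/343)/5 = 1700/343 ≈ 4.956 in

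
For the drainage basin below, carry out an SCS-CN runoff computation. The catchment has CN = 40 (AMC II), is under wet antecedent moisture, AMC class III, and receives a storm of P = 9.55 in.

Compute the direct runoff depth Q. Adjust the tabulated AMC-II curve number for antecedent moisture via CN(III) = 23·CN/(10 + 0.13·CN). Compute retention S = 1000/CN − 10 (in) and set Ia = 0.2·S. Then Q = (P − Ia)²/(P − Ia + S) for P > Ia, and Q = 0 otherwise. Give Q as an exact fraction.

Adjust CN=40 to AMC III: 23·40/(10 + 0.13·40) → 920 ÷ (76/5) = 1150/19 ≈ 60.526
Max retention: S = 1000/(1150/19) − 10 = 150/23 in (≈ 6.522 in)
Ia = 0.2·(150/23) = 30/23 in ≈ 1.304 in
P − Ia = 9.550 − 1.304 = 3793/460 ≈ 8.246 in (> 0, runoff occurs)
Q = (3793/460)²/((3793/460) + 150/23) = (14386849/211600)/(6793/460) = 14386849/3124780 in ≈ 4.604 in

Q = 14386849/3124780 in ≈ 4.604 in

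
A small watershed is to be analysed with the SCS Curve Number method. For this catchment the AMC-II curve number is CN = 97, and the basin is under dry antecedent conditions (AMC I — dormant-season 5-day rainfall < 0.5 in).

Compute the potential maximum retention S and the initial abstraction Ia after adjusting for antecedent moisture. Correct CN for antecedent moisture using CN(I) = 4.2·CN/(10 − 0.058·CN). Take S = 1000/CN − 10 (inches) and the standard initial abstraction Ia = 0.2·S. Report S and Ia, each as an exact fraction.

CN(I) from CN(II)=97: (4.2·97)/(10 − 0.058·97) = 67900/729 ≈ 93.141
Retention S: 1000/CN − 10 with CN=93.141 → S = 500/679 ≈ 0.736 in
Ia = 0.2·(500/679) = 100/679 in ≈ 0.147 in

S = 500/679 in ≈ 0.736 in; Ia = 100/679 in ≈ 0.147 in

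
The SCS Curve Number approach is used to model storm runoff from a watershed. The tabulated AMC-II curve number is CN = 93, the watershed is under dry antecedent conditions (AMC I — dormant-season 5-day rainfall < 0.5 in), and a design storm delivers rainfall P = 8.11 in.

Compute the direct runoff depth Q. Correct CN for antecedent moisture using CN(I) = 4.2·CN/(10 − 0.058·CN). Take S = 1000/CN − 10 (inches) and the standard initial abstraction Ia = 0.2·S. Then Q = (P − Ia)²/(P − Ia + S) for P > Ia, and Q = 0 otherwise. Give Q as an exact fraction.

Q = 46772280361/7428905100 in ≈ 6.296 in

CN(I) from CN(II)=93: (4.2·93)/(10 − 0.058·93) = 27900/329 ≈ 84.802
Max retention: S = 1000/(27900/329) − 10 = 500/279 in (≈ 1.792 in)
Ia = 0.2S: 0.2·1.792 = 0.358 in (exactly 100/279)
Since P=8.110 > Ia=0.358: effective rainfall P−Ia = 216269/27900 in
Q: (216269/27900)² ÷ (266269/27900) = 46772280361/7428905100 in (≈ 6.296 in)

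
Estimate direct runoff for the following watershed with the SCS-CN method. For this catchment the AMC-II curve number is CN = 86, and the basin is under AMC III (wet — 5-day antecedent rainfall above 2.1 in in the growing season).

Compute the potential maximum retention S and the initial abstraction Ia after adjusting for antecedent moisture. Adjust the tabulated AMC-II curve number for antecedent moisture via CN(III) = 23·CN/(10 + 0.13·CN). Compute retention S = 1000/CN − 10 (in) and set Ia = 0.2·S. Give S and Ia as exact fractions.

S = 700/989 in ≈ 0.708 in; Ia = 140/989 in ≈ 0.142 in

Wet (AMC III): CN(III) = 23·86/(10 + 0.13·86) = 1978/(1059/50) = 98900/1059 ≈ 93.390
S = 1000/(98900/1059) − 10 = 700/989 in ≈ 0.708 in
Initial abstraction Ia = S/5 = (700/989)/5 = 140/989 ≈ 0.142 in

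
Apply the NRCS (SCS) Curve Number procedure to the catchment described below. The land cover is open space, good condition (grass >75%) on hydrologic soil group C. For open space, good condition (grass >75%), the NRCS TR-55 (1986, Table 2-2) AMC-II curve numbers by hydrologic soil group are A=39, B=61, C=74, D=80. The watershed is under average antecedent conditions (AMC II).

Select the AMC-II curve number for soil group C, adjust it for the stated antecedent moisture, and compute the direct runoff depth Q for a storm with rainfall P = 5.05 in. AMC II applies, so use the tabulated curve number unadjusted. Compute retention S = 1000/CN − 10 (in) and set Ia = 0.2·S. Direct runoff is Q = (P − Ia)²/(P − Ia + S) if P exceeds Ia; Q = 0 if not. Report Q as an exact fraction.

NRCS table: open space, good condition (grass >75%), soil group C → CN(II) = 74
CN(II) = 74; AMC II needs no correction.
Retention S: 1000/CN − 10 with CN=74.000 → S = 130/37 ≈ 3.514 in
Ia = 0.2S: 0.2·3.514 = 0.703 in (exactly 26/37)
P − Ia = 5.050 − 0.703 = 3217/740 ≈ 4.347 in (> 0, runoff occurs)
Q: (3217/740)² ÷ (5817/740) = 10349089/4304580 in (≈ 2.404 in)

Q = 10349089/4304580 in ≈ 2.404 in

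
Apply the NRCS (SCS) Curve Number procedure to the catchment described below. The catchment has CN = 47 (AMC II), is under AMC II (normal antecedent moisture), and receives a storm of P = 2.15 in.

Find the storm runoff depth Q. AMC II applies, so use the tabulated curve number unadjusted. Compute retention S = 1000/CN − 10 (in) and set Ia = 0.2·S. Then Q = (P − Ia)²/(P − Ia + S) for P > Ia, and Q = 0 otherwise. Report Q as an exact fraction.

Q = 0 in ≈ 0.000 in

CN(II) = 47; AMC II needs no correction.
S = 1000/47 − 10 = 530/47 in ≈ 11.277 in
Ia = 0.2S: 0.2·11.277 = 2.255 in (exactly 106/47)
P = 2.150 ≤ Ia = 2.255 in: entire storm abstracted, Q = 0.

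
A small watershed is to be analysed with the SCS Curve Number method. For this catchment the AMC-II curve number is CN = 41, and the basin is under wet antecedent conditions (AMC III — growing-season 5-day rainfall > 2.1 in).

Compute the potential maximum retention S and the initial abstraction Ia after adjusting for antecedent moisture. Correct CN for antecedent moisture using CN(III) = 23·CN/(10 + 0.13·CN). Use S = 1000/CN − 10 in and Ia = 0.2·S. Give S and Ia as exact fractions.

CN(III) from CN(II)=41: (23·41)/(10 + 0.13·41) = 94300/1533 ≈ 61.513
Retention S: 1000/CN − 10 with CN=61.513 → S = 5900/943 ≈ 6.257 in
Ia = 0.2·(5900/943) = 1180/943 in ≈ 1.251 in

S = 5900/943 in ≈ 6.257 in; Ia = 1180/943 in ≈ 1.251 in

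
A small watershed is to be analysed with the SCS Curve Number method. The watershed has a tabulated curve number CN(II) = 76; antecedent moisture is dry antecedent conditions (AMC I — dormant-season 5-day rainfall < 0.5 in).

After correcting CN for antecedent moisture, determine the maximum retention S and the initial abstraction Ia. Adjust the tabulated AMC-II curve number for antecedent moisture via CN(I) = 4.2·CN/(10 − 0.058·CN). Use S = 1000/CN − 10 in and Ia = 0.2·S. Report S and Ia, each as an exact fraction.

Adjust CN=76 to AMC I: 4.2·76/(10 − 0.058·76) → (1596/5) ÷ (699/125) = 13300/233 ≈ 57.082
Retention S: 1000/CN − 10 with CN=57.082 → S = 1000/133 ≈ 7.519 in
Initial abstraction Ia = S/5 = (1000/133)/5 = 200/133 ≈ 1.504 in

S = 1000/133 in ≈ 7.519 in; Ia = 200/133 in ≈ 1.504 in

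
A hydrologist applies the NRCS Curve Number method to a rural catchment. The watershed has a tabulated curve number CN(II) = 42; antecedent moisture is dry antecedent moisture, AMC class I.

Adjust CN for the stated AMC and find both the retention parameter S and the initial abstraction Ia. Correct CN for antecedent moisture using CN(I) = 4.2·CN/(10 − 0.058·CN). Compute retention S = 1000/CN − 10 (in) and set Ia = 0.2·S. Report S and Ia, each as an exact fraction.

Dry (AMC I): CN(I) = 4.2·42/(10 − 0.058·42) = (882/5)/(1891/250) = 44100/1891 ≈ 23.321
S = 1000/(44100/1891) − 10 = 14500/441 in ≈ 32.880 in
Ia = 0.2S: 0.2·32.880 = 6.576 in (exactly 2900/441)

S = 14500/441 in ≈ 32.880 in; Ia = 2900/441 in ≈ 6.576 in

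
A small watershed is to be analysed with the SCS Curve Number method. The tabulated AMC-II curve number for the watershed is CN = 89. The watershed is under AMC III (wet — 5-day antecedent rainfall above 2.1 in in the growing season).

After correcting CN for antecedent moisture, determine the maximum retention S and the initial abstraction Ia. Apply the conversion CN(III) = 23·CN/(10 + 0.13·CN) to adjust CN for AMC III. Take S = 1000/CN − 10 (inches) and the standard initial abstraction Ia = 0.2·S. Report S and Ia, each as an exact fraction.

CN(III) from CN(II)=89: (23·89)/(10 + 0.13·89) = 204700/2157 ≈ 94.900
Max retention: S = 1000/(204700/2157) − 10 = 1100/2047 in (≈ 0.537 in)
Ia = 0.2·(1100/2047) = 220/2047 in ≈ 0.107 in

S = 1100/2047 in ≈ 0.537 in; Ia = 220/2047 in ≈ 0.107 in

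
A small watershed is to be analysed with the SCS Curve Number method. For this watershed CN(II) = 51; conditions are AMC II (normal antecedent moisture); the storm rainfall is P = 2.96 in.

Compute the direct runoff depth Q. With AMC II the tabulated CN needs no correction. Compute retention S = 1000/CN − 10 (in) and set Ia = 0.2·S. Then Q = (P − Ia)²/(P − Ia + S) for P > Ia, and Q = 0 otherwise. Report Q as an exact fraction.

AMC II — tabulated CN = 51 applies directly.
Retention S: 1000/CN − 10 with CN=51.000 → S = 490/51 ≈ 9.608 in
Ia = 0.2S: 0.2·9.608 = 1.922 in (exactly 98/51)
Excess rainfall: 2.960 − 1.922 = 1.038 in; P > Ia so Q > 0
Q = (1324/1275)²/((1324/1275) + 490/51) = (1752976/1625625)/(13574/1275) = 876488/8653425 in ≈ 0.101 in

Q = 876488/8653425 in ≈ 0.101 in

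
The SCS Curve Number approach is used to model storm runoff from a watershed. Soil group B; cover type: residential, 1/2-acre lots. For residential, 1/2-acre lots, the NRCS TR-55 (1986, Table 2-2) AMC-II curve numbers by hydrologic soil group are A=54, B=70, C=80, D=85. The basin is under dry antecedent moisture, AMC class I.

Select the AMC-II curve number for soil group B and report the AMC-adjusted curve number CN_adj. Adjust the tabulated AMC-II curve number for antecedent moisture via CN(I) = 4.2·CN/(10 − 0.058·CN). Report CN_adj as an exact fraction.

NRCS table: residential, 1/2-acre lots, soil group B → CN(II) = 70
CN(I) from CN(II)=70: (4.2·70)/(10 − 0.058·70) = 4900/99 ≈ 49.495

CN_adj = 4900/99 ≈ 49.495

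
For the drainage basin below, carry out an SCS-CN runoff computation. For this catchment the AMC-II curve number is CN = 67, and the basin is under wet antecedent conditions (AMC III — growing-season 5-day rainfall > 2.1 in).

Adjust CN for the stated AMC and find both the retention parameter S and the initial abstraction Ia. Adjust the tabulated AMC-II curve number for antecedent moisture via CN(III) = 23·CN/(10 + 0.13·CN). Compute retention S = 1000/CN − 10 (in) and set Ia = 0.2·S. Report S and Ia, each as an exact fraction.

Adjust CN=67 to AMC III: 23·67/(10 + 0.13·67) → 1541 ÷ (1871/100) = 154100/1871 ≈ 82.362
Retention S: 1000/CN − 10 with CN=82.362 → S = 3300/1541 ≈ 2.141 in
Ia = 0.2·(3300/1541) = 660/1541 in ≈ 0.428 in

S = 3300/1541 in ≈ 2.141 in; Ia = 660/1541 in ≈ 0.428 in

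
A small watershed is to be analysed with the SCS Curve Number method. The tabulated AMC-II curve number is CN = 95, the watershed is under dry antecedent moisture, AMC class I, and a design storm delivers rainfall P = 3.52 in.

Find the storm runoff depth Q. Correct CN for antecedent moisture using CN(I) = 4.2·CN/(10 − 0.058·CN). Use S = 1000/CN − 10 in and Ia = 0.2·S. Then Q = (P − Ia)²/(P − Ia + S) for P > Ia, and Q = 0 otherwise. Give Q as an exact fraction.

Q = 132942818/56249025 in ≈ 2.363 in

Adjust CN=95 to AMC I: 4.2·95/(10 − 0.058·95) → 399 ÷ (449/100) = 39900/449 ≈ 88.864
S = 1000/(39900/449) − 10 = 500/399 in ≈ 1.253 in
Initial abstraction Ia = S/5 = (500/399)/5 = 100/399 ≈ 0.251 in
Since P=3.520 > Ia=0.251: effective rainfall P−Ia = 32612/9975 in
Q: (32612/9975)² ÷ (45112/9975) = 132942818/56249025 in (≈ 2.363 in)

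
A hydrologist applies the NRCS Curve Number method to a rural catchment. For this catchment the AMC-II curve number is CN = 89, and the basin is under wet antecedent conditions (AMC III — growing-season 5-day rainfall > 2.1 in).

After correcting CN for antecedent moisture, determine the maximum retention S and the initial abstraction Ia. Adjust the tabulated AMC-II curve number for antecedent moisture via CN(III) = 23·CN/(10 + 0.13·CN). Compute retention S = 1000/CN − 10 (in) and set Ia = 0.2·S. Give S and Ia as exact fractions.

S = 1100/2047 in ≈ 0.537 in; Ia = 220/2047 in ≈ 0.107 in

CN(III) from CN(II)=89: (23·89)/(10 + 0.13·89) = 204700/2157 ≈ 94.900
Max retention: S = 1000/(204700/2157) − 10 = 1100/2047 in (≈ 0.537 in)
Initial abstraction Ia = S/5 = (1100/2047)/5 = 220/2047 ≈ 0.107 in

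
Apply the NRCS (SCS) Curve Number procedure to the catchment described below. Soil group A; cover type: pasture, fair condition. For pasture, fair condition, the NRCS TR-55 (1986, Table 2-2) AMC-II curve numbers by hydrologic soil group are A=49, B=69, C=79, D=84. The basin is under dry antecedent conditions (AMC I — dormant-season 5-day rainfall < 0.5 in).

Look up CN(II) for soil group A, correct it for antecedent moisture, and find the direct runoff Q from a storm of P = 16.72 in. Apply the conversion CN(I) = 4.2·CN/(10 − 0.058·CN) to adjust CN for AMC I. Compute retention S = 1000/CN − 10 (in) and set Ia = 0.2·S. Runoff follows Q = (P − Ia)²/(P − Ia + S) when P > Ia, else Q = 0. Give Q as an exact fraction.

Q = 5087781938/1343591025 in ≈ 3.787 in

NRCS table: pasture, fair condition, soil group A → CN(II) = 49
Dry (AMC I): CN(I) = 4.2·49/(10 − 0.058·49) = (1029/5)/(3579/500) = 34300/1193 ≈ 28.751
S = 1000/(34300/1193) − 10 = 8500/343 in ≈ 24.781 in
Initial abstraction Ia = S/5 = (8500/343)/5 = 1700/343 ≈ 4.956 in
Excess rainfall: 16.720 − 4.956 = 11.764 in; P > Ia so Q > 0
Q: (100874/8575)² ÷ (313374/8575) = 5087781938/1343591025 in (≈ 3.787 in)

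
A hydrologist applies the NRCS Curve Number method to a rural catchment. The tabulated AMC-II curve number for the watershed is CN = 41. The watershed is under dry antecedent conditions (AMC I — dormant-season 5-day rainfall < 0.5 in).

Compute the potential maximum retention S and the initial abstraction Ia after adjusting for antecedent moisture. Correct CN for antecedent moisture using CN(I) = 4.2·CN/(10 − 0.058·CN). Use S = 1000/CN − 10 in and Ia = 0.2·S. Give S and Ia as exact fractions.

S = 29500/861 in ≈ 34.262 in; Ia = 5900/861 in ≈ 6.852 in

Adjust CN=41 to AMC I: 4.2·41/(10 − 0.058·41) → (861/5) ÷ (3811/500) = 86100/3811 ≈ 22.592
Max retention: S = 1000/(86100/3811) − 10 = 29500/861 in (≈ 34.262 in)
Ia = 0.2·(29500/861) = 5900/861 in ≈ 6.852 in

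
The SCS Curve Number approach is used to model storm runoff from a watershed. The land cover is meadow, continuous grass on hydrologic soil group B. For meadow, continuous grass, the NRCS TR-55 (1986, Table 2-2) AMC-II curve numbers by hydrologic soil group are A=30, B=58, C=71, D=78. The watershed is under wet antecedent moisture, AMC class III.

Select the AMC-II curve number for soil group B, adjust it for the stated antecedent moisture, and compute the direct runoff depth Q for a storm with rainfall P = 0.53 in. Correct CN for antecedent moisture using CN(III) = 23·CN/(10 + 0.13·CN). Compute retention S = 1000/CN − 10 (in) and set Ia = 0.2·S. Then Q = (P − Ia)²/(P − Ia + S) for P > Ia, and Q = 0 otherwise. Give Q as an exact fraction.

Q = 0 in ≈ 0.000 in

NRCS table: meadow, continuous grass, soil group B → CN(II) = 58
CN(III) from CN(II)=58: (23·58)/(10 + 0.13·58) = 66700/877 ≈ 76.055
Max retention: S = 1000/(66700/877) − 10 = 2100/667 in (≈ 3.148 in)
Ia = 0.2·(2100/667) = 420/667 in ≈ 0.630 in
P = 0.530 ≤ Ia = 0.630 in: entire storm abstracted, Q = 0.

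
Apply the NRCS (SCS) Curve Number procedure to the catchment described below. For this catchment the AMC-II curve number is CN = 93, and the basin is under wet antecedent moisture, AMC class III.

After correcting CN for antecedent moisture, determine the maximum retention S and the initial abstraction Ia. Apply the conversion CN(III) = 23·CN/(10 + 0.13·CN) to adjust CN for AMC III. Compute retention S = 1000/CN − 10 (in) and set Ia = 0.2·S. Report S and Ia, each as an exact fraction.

Wet (AMC III): CN(III) = 23·93/(10 + 0.13·93) = 2139/(2209/100) = 213900/2209 ≈ 96.831
Retention S: 1000/CN − 10 with CN=96.831 → S = 700/2139 ≈ 0.327 in
Ia = 0.2·(700/2139) = 140/2139 in ≈ 0.065 in

S = 700/2139 in ≈ 0.327 in; Ia = 140/2139 in ≈ 0.065 in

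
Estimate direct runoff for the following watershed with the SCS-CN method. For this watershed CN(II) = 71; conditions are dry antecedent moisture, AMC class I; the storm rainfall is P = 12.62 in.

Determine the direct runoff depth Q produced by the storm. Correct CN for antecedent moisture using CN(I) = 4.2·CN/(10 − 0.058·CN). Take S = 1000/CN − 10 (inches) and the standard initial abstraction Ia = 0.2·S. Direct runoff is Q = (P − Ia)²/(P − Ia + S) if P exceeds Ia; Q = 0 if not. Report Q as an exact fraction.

CN(I) from CN(II)=71: (4.2·71)/(10 − 0.058·71) = 149100/2941 ≈ 50.697
Retention S: 1000/CN − 10 with CN=50.697 → S = 14500/1491 ≈ 9.725 in
Ia = 0.2S: 0.2·9.725 = 1.945 in (exactly 2900/1491)
P − Ia = 12.620 − 1.945 = 795821/74550 ≈ 10.675 in (> 0, runoff occurs)
Q = (795821/74550)²/((795821/74550) + 14500/1491) = (633331064041/5557702500)/(1520821/74550) = 633331064041/113377205550 in ≈ 5.586 in

Q = 633331064041/113377205550 in ≈ 5.586 in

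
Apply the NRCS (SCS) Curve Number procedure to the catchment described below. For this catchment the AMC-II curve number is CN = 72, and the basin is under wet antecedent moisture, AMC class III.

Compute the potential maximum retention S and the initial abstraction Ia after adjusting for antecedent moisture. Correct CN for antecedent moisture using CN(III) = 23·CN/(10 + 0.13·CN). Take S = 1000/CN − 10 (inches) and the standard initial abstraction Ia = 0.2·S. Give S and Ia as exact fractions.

S = 350/207 in ≈ 1.691 in; Ia = 70/207 in ≈ 0.338 in

Wet (AMC III): CN(III) = 23·72/(10 + 0.13·72) = 1656/(484/25) = 10350/121 ≈ 85.537
Retention S: 1000/CN − 10 with CN=85.537 → S = 350/207 ≈ 1.691 in
Initial abstraction Ia = S/5 = (350/207)/5 = 70/207 ≈ 0.338 in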